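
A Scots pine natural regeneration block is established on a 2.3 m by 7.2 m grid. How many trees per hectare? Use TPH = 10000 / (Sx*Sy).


Formula: TPH = 10000 m^2/ha / (spacing_x * spacing_y)
Area per tree = 2.3 m * 7.2 m = 16.56 m^2
TPH = 10000 / 16.56 = 604 trees/ha

604


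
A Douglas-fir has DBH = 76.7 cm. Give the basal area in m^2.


Formula: BA = pi * (DBH/2)^2 / 10000  (cm^2 to m^2)
Radius = DBH/2 = 76.7/2 = 38.35 cm
BA = pi * 38.35^2 / 10000
   = 4620.411 cm^2 / 10000
   = 0.462 m^2

0.462


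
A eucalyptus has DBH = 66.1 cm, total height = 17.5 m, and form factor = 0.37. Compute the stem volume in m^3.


Formula: V = pi * (DBH/200)^2 * H * ff
Radius = DBH/200 = 66.1/200 = 0.3305 m
Radius^2 = 0.3305^2 = 0.10923025 m^2
V = pi * 0.10923025 * 17.5 * 0.37
V = 2.222 m^3

2.222


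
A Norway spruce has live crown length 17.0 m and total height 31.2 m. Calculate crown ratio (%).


Formula: Crown Ratio = (Crown Length / Total Height) * 100
CR = (17.0 m / 31.2 m) * 100
CR = 0.5449 * 100 = 54.5%

54.5


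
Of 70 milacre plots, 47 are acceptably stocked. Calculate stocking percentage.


Formula: Stocking % = stocked plots / total plots * 100
Stocking = 47 / 70 * 100
Stocking = 0.6714 * 100 = 67.1%

67.1


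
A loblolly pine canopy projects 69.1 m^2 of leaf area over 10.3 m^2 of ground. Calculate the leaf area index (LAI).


Formula: LAI = total leaf area / ground area  (dimensionless)
LAI = 69.1 m^2 / 10.3 m^2
LAI = 6.71

6.71


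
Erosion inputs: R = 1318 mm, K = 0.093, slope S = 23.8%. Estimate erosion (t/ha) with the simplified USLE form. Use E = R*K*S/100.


Formula: E = R * K * S / 100  (simplified USLE)
R * K = 1318 * 0.093 = 122.574
E = 122.574 * 23.8 / 100 = 29.17 t/ha

29.17


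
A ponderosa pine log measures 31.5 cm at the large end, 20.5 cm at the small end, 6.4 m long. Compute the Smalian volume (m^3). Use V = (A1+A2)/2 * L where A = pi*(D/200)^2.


Smalian: V = (A1 + A2)/2 * L,  A = pi*(D/200)^2
A1 = pi*(31.5/200)^2 = 0.077931 m^2
A2 = pi*(20.5/200)^2 = 0.033006 m^2
V = (0.077931+0.033006)/2*6.4 = 0.355 m^3

0.355


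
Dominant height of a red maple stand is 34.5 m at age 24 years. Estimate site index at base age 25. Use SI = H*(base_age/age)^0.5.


Formula: SI = H_dom * (base_age / age)^0.5
Age ratio = 25 / 24 = 1.04167
sqrt(age_ratio) = 1.02062
SI = 34.5 * 1.02062 = 35.2 m

35.2


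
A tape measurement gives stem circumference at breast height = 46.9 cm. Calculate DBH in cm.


Formula: DBH = C / pi
DBH = 46.9 / pi
pi = 3.14159...
DBH = 14.9 cm

14.9


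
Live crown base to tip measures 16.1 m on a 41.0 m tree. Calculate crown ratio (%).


Formula: Crown Ratio = (Crown Length / Total Height) * 100
CR = (16.1 m / 41.0 m) * 100
CR = 0.3927 * 100 = 39.3%

39.3


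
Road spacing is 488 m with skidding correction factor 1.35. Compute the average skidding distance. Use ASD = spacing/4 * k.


Formula: ASD = (spacing / 4) * correction
Uncorrected distance = spacing / 4 = 488 / 4 = 122 m
ASD = 122 * 1.35 = 165 m

165


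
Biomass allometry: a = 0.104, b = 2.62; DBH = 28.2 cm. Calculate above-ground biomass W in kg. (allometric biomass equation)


Formula: W = a * DBH^b  (allometric power law)
DBH^b = 28.2^2.62 = 6304.5292
W = 0.104 * 6304.5292 = 655.7 kg

655.7


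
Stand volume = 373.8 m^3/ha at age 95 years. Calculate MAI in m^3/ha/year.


Formula: MAI = Total Volume / Stand Age
MAI = 373.8 m^3/ha / 95 years
MAI = 3.93 m^3/ha/year

3.93


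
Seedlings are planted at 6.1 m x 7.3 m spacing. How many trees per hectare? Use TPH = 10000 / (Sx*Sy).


Formula: TPH = 10000 m^2/ha / (spacing_x * spacing_y)
Area per tree = 6.1 m * 7.3 m = 44.53 m^2
TPH = 10000 / 44.53 = 225 trees/ha

225


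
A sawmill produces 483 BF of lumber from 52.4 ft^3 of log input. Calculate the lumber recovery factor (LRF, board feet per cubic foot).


Formula: LRF = Lumber Output (BF) / Log Input (ft^3)
LRF = 483 BF / 52.4 ft^3
LRF = 9.22 BF/ft^3

9.22


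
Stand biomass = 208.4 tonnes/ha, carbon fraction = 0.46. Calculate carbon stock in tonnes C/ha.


Formula: Carbon Stock = Biomass * Carbon Fraction
C = 208.4 t/ha * 0.46
C = 95.9 t C/ha

95.9


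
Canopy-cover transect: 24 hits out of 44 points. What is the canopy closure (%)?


Formula: Canopy closure = covered points / total points * 100
Closure = 24 / 44 * 100
Closure = 0.5455 * 100 = 54.5%

54.5


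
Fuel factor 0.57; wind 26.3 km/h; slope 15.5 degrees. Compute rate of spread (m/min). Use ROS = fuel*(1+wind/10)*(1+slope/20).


Formula: ROS = fuel * (1 + wind/10) * (1 + slope/20)
Wind factor = 1 + 26.3/10 = 3.63
Slope factor = 1 + 15.5/20 = 1.775
ROS = 0.57 * 3.63 * 1.775 = 3.67 m/min

3.67


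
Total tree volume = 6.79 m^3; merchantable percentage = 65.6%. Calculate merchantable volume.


Formula: MV = V_total * (merchantable_pct / 100)
Merchantable fraction = 65.6% / 100 = 0.656
MV = 6.79 m^3 * 0.656 = 4.454 m^3

4.454


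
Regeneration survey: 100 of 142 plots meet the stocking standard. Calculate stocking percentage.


Formula: Stocking % = stocked plots / total plots * 100
Stocking = 100 / 142 * 100
Stocking = 0.7042 * 100 = 70.4%

70.4


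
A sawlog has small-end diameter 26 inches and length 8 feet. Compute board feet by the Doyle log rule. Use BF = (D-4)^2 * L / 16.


Doyle: BF = (D - 4)^2 * L / 16
Adjusted diameter = 26 - 4 = 22 in
(D-4)^2 = 22^2 = 484
BF = 484 * 8 / 16 = 242 BF

242


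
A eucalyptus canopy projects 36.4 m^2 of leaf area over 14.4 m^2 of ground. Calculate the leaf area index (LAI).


Formula: LAI = total leaf area / ground area  (dimensionless)
LAI = 36.4 m^2 / 14.4 m^2
LAI = 2.53

2.53


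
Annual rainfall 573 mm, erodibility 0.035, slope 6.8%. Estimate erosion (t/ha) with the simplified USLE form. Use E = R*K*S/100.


Formula: E = R * K * S / 100  (simplified USLE)
R * K = 573 * 0.035 = 20.055
E = 20.055 * 6.8 / 100 = 1.36 t/ha

1.36


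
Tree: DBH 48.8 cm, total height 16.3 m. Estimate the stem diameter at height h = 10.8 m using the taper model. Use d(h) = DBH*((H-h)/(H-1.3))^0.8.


Taper: d(h) = DBH * ((H - h) / (H - 1.3))^0.8
Numerator = H - h = 16.3 - 10.8 = 5.5 m
Denominator = H - 1.3 = 16.3 - 1.3 = 15.0 m
Ratio = 5.5 / 15.0 = 0.36667
d = 48.8 * 0.36667^0.8 = 21.9 cm

21.9


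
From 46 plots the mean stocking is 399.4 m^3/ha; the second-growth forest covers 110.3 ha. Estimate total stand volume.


Formula: Total Volume = Mean Volume per ha * Total Area
Total Volume = 399.4 m^3/ha * 110.3 ha
Total Volume = 44054 m^3

44054


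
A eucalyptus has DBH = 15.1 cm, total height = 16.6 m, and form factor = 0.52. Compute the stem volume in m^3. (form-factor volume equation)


Formula: V = pi * (DBH/200)^2 * H * ff
Radius = DBH/200 = 15.1/200 = 0.0755 m
Radius^2 = 0.0755^2 = 0.00570025 m^2
V = pi * 0.00570025 * 16.6 * 0.52
V = 0.155 m^3

0.155


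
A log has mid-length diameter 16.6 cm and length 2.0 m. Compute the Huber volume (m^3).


Huber: V = Am * L,  Am = pi*(Dm/200)^2
Am = pi*(16.6/200)^2 = 0.021642 m^2
V = 0.021642*2.0 = 0.0433 m^3

0.0433


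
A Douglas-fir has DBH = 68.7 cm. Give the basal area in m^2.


Formula: BA = pi * (DBH/2)^2 / 10000  (cm^2 to m^2)
Radius = DBH/2 = 68.7/2 = 34.35 cm
BA = pi * 34.35^2 / 10000
   = 3706.8359 cm^2 / 10000
   = 0.3707 m^2

0.3707


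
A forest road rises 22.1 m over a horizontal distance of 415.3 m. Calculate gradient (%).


Formula: Gradient = rise / run * 100
Gradient = 22.1 / 415.3 * 100 = 5.3%

5.3


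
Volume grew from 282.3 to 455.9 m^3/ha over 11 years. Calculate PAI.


Formula: PAI = (V_T2 - V_T1) / (T2 - T1)
Volume increment = 455.9 - 282.3 = 173.6 m^3/ha
PAI = 173.6 / 11 = 15.78 m^3/ha/year

15.78


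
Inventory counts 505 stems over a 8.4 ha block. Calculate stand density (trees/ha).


Formula: Stand Density = N_trees / Area_ha
Density = 505 trees / 8.4 ha
Density = 60 trees/ha

60


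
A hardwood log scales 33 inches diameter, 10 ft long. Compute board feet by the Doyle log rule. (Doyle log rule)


Doyle: BF = (D - 4)^2 * L / 16
Adjusted diameter = 33 - 4 = 29 in
(D-4)^2 = 29^2 = 841
BF = 841 * 10 / 16 = 526 BF

526


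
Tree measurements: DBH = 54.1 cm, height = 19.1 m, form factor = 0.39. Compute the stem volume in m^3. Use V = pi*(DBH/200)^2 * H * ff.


Formula: V = pi * (DBH/200)^2 * H * ff
Radius = DBH/200 = 54.1/200 = 0.2705 m
Radius^2 = 0.2705^2 = 0.07317025 m^2
V = pi * 0.07317025 * 19.1 * 0.39
V = 1.712 m^3

1.712


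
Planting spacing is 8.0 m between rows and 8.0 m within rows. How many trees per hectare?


Formula: TPH = 10000 m^2/ha / (spacing_x * spacing_y)
Area per tree = 8.0 m * 8.0 m = 64.0 m^2
TPH = 10000 / 64.0 = 156 trees/ha

156


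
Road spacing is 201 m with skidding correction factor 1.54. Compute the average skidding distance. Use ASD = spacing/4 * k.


Formula: ASD = (spacing / 4) * correction
Uncorrected distance = spacing / 4 = 201 / 4 = 50.25 m
ASD = 50.25 * 1.54 = 77 m

77


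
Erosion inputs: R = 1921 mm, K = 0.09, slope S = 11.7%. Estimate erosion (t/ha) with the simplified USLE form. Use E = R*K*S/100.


Formula: E = R * K * S / 100  (simplified USLE)
R * K = 1921 * 0.09 = 172.89
E = 172.89 * 11.7 / 100 = 20.23 t/ha

20.23


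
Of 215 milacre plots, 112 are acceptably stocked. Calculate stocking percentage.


Formula: Stocking % = stocked plots / total plots * 100
Stocking = 112 / 215 * 100
Stocking = 0.5209 * 100 = 52.1%

52.1


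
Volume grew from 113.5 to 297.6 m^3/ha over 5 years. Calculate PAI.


Formula: PAI = (V_T2 - V_T1) / (T2 - T1)
Volume increment = 297.6 - 113.5 = 184.1 m^3/ha
PAI = 184.1 / 5 = 36.82 m^3/ha/year

36.82


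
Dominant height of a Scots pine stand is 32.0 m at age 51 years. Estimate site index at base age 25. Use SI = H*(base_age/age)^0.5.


Formula: SI = H_dom * (base_age / age)^0.5
Age ratio = 25 / 51 = 0.4902
sqrt(age_ratio) = 0.70014
SI = 32.0 * 0.70014 = 22.4 m

22.4


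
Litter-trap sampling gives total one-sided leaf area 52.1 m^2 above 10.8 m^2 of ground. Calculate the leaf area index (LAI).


Formula: LAI = total leaf area / ground area  (dimensionless)
LAI = 52.1 m^2 / 10.8 m^2
LAI = 4.82

4.82


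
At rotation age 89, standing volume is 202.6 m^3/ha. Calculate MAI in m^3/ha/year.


Formula: MAI = Total Volume / Stand Age
MAI = 202.6 m^3/ha / 89 years
MAI = 2.28 m^3/ha/year

2.28


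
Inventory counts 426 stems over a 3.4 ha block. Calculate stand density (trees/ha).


Formula: Stand Density = N_trees / Area_ha
Density = 426 trees / 3.4 ha
Density = 125 trees/ha

125


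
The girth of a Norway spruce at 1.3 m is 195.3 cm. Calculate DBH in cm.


Formula: DBH = C / pi
DBH = 195.3 / pi
pi = 3.14159...
DBH = 62.2 cm

62.2


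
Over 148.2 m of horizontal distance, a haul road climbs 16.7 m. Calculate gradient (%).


Formula: Gradient = rise / run * 100
Gradient = 16.7 / 148.2 * 100 = 11.3%

11.3


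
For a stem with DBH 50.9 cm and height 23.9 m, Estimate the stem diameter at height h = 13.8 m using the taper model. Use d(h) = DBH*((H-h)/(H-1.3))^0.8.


Taper: d(h) = DBH * ((H - h) / (H - 1.3))^0.8
Numerator = H - h = 23.9 - 13.8 = 10.1 m
Denominator = H - 1.3 = 23.9 - 1.3 = 22.6 m
Ratio = 10.1 / 22.6 = 0.4469
d = 50.9 * 0.4469^0.8 = 26.7 cm

26.7


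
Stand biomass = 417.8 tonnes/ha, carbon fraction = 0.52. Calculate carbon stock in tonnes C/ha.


Formula: Carbon Stock = Biomass * Carbon Fraction
C = 417.8 t/ha * 0.52
C = 217.3 t C/ha

217.3


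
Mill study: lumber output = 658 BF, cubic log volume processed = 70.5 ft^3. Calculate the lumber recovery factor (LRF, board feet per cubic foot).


Formula: LRF = Lumber Output (BF) / Log Input (ft^3)
LRF = 658 BF / 70.5 ft^3
LRF = 9.33 BF/ft^3

9.33


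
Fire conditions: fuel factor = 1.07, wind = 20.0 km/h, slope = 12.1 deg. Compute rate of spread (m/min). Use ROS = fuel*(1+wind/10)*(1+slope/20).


Formula: ROS = fuel * (1 + wind/10) * (1 + slope/20)
Wind factor = 1 + 20.0/10 = 3.0
Slope factor = 1 + 12.1/20 = 1.605
ROS = 1.07 * 3.0 * 1.605 = 5.15 m/min

5.15


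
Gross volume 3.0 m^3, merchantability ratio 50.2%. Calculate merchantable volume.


Formula: MV = V_total * (merchantable_pct / 100)
Merchantable fraction = 50.2% / 100 = 0.502
MV = 3.0 m^3 * 0.502 = 1.506 m^3

1.506


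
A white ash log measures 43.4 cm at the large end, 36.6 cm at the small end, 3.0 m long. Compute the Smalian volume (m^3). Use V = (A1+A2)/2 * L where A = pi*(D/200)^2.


Smalian: V = (A1 + A2)/2 * L,  A = pi*(D/200)^2
A1 = pi*(43.4/200)^2 = 0.147934 m^2
A2 = pi*(36.6/200)^2 = 0.105209 m^2
V = (0.147934+0.105209)/2*3.0 = 0.3797 m^3

0.3797


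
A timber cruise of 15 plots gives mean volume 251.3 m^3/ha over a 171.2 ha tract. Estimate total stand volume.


Formula: Total Volume = Mean Volume per ha * Total Area
Total Volume = 251.3 m^3/ha * 171.2 ha
Total Volume = 43023 m^3

43023


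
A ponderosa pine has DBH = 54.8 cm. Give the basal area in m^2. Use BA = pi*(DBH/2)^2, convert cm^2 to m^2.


Formula: BA = pi * (DBH/2)^2 / 10000  (cm^2 to m^2)
Radius = DBH/2 = 54.8/2 = 27.4 cm
BA = pi * 27.4^2 / 10000
   = 2358.5821 cm^2 / 10000
   = 0.2359 m^2

0.2359


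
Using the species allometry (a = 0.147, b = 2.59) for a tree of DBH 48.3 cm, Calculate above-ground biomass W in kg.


Formula: W = a * DBH^b  (allometric power law)
DBH^b = 48.3^2.59 = 22983.8653
W = 0.147 * 22983.8653 = 3378.6 kg

3378.6


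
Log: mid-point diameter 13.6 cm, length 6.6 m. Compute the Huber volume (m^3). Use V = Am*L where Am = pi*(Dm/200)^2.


Huber: V = Am * L,  Am = pi*(Dm/200)^2
Am = pi*(13.6/200)^2 = 0.014527 m^2
V = 0.014527*6.6 = 0.0959 m^3

0.0959


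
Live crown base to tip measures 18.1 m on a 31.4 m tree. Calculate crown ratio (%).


Formula: Crown Ratio = (Crown Length / Total Height) * 100
CR = (18.1 m / 31.4 m) * 100
CR = 0.5764 * 100 = 57.6%

57.6


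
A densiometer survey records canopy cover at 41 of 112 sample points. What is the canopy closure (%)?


Formula: Canopy closure = covered points / total points * 100
Closure = 41 / 112 * 100
Closure = 0.3661 * 100 = 36.6%

36.6


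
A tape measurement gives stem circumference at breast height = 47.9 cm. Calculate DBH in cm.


Formula: DBH = C / pi
DBH = 47.9 / pi
pi = 3.14159...
DBH = 15.2 cm

15.2


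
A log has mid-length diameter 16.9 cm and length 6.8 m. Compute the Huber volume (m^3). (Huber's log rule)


Huber: V = Am * L,  Am = pi*(Dm/200)^2
Am = pi*(16.9/200)^2 = 0.022432 m^2
V = 0.022432*6.8 = 0.1525 m^3

0.1525


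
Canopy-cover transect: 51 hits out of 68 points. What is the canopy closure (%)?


Formula: Canopy closure = covered points / total points * 100
Closure = 51 / 68 * 100
Closure = 0.75 * 100 = 75.0%

75.0


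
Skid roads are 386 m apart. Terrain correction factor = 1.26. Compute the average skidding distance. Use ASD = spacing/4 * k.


Formula: ASD = (spacing / 4) * correction
Uncorrected distance = spacing / 4 = 386 / 4 = 96.5 m
ASD = 96.5 * 1.26 = 122 m

122


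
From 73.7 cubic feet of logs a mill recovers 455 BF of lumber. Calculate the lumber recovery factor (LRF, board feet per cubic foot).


Formula: LRF = Lumber Output (BF) / Log Input (ft^3)
LRF = 455 BF / 73.7 ft^3
LRF = 6.17 BF/ft^3

6.17


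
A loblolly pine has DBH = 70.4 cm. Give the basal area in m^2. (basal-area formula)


Formula: BA = pi * (DBH/2)^2 / 10000  (cm^2 to m^2)
Radius = DBH/2 = 70.4/2 = 35.2 cm
BA = pi * 35.2^2 / 10000
   = 3892.559 cm^2 / 10000
   = 0.3893 m^2

0.3893


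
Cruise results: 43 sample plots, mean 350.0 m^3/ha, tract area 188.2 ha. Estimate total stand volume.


Formula: Total Volume = Mean Volume per ha * Total Area
Total Volume = 350.0 m^3/ha * 188.2 ha
Total Volume = 65870 m^3

65870


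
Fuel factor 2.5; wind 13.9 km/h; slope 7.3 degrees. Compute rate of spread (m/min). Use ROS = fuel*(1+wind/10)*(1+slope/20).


Formula: ROS = fuel * (1 + wind/10) * (1 + slope/20)
Wind factor = 1 + 13.9/10 = 2.39
Slope factor = 1 + 7.3/20 = 1.365
ROS = 2.5 * 2.39 * 1.365 = 8.16 m/min

8.16


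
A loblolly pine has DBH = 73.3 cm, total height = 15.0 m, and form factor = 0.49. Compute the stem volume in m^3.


Formula: V = pi * (DBH/200)^2 * H * ff
Radius = DBH/200 = 73.3/200 = 0.3665 m
Radius^2 = 0.3665^2 = 0.13432225 m^2
V = pi * 0.13432225 * 15.0 * 0.49
V = 3.102 m^3

3.102


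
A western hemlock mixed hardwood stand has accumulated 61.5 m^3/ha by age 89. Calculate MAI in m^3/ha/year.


Formula: MAI = Total Volume / Stand Age
MAI = 61.5 m^3/ha / 89 years
MAI = 0.69 m^3/ha/year

0.69


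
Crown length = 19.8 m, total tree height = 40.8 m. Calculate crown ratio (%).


Formula: Crown Ratio = (Crown Length / Total Height) * 100
CR = (19.8 m / 40.8 m) * 100
CR = 0.4853 * 100 = 48.5%

48.5


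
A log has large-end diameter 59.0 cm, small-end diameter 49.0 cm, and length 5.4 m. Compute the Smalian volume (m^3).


Smalian: V = (A1 + A2)/2 * L,  A = pi*(D/200)^2
A1 = pi*(59.0/200)^2 = 0.273397 m^2
A2 = pi*(49.0/200)^2 = 0.188574 m^2
V = (0.273397+0.188574)/2*5.4 = 1.2473 m^3

1.2473


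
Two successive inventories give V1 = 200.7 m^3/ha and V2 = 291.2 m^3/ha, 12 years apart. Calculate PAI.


Formula: PAI = (V_T2 - V_T1) / (T2 - T1)
Volume increment = 291.2 - 200.7 = 90.5 m^3/ha
PAI = 90.5 / 12 = 7.54 m^3/ha/year

7.54


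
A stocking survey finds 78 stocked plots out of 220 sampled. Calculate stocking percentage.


Formula: Stocking % = stocked plots / total plots * 100
Stocking = 78 / 220 * 100
Stocking = 0.3545 * 100 = 35.5%

35.5


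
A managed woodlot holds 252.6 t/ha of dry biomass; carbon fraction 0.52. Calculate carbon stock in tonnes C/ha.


Formula: Carbon Stock = Biomass * Carbon Fraction
C = 252.6 t/ha * 0.52
C = 131.4 t C/ha

131.4


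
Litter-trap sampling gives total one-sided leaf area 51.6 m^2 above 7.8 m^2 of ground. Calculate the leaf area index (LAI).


Formula: LAI = total leaf area / ground area  (dimensionless)
LAI = 51.6 m^2 / 7.8 m^2
LAI = 6.62

6.62


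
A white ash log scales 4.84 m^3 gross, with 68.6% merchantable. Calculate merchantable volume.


Formula: MV = V_total * (merchantable_pct / 100)
Merchantable fraction = 68.6% / 100 = 0.686
MV = 4.84 m^3 * 0.686 = 3.32 m^3

3.32


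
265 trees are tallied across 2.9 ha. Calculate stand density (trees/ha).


Formula: Stand Density = N_trees / Area_ha
Density = 265 trees / 2.9 ha
Density = 91 trees/ha

91


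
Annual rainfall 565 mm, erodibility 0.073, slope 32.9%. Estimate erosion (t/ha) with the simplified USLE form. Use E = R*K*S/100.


Formula: E = R * K * S / 100  (simplified USLE)
R * K = 565 * 0.073 = 41.245
E = 41.245 * 32.9 / 100 = 13.57 t/ha

13.57


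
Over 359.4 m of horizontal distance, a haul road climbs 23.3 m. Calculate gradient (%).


Formula: Gradient = rise / run * 100
Gradient = 23.3 / 359.4 * 100 = 6.5%

6.5


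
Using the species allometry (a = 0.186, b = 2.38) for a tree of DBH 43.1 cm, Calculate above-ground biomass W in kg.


Formula: W = a * DBH^b  (allometric power law)
DBH^b = 43.1^2.38 = 7763.4704
W = 0.186 * 7763.4704 = 1444.0 kg

1444.0


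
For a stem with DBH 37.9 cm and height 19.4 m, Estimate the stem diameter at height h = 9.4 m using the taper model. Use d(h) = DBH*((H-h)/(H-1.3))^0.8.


Taper: d(h) = DBH * ((H - h) / (H - 1.3))^0.8
Numerator = H - h = 19.4 - 9.4 = 10.0 m
Denominator = H - 1.3 = 19.4 - 1.3 = 18.1 m
Ratio = 10.0 / 18.1 = 0.55249
d = 37.9 * 0.55249^0.8 = 23.6 cm

23.6


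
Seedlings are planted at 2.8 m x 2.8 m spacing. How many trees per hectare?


Formula: TPH = 10000 m^2/ha / (spacing_x * spacing_y)
Area per tree = 2.8 m * 2.8 m = 7.84 m^2
TPH = 10000 / 7.84 = 1276 trees/ha

1276


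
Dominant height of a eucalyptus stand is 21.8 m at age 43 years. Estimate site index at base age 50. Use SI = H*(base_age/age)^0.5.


Formula: SI = H_dom * (base_age / age)^0.5
Age ratio = 50 / 43 = 1.16279
sqrt(age_ratio) = 1.07833
SI = 21.8 * 1.07833 = 23.5 m

23.5


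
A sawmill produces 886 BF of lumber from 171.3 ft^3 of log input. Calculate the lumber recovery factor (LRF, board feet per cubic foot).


Formula: LRF = Lumber Output (BF) / Log Input (ft^3)
LRF = 886 BF / 171.3 ft^3
LRF = 5.17 BF/ft^3

5.17


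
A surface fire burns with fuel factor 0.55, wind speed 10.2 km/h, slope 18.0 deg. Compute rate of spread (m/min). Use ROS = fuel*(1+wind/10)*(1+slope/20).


Formula: ROS = fuel * (1 + wind/10) * (1 + slope/20)
Wind factor = 1 + 10.2/10 = 2.02
Slope factor = 1 + 18.0/20 = 1.9
ROS = 0.55 * 2.02 * 1.9 = 2.11 m/min

2.11


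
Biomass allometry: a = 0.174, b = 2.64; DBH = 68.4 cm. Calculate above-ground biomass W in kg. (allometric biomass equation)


Formula: W = a * DBH^b  (allometric power law)
DBH^b = 68.4^2.64 = 69911.4176
W = 0.174 * 69911.4176 = 12164.6 kg

12164.6


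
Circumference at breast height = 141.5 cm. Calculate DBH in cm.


Formula: DBH = C / pi
DBH = 141.5 / pi
pi = 3.14159...
DBH = 45.0 cm

45.0


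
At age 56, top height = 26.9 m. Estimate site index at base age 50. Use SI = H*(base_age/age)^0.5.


Formula: SI = H_dom * (base_age / age)^0.5
Age ratio = 50 / 56 = 0.89286
sqrt(age_ratio) = 0.94491
SI = 26.9 * 0.94491 = 25.4 m

25.4


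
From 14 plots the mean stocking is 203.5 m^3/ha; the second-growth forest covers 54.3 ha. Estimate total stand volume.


Formula: Total Volume = Mean Volume per ha * Total Area
Total Volume = 203.5 m^3/ha * 54.3 ha
Total Volume = 11050 m^3

11050


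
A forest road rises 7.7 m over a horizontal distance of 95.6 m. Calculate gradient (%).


Formula: Gradient = rise / run * 100
Gradient = 7.7 / 95.6 * 100 = 8.1%

8.1


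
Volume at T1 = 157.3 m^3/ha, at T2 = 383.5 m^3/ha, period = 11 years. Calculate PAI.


Formula: PAI = (V_T2 - V_T1) / (T2 - T1)
Volume increment = 383.5 - 157.3 = 226.2 m^3/ha
PAI = 226.2 / 11 = 20.56 m^3/ha/year

20.56


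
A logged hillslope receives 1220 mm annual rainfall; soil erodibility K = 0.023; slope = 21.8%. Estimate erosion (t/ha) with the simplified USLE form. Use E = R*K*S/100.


Formula: E = R * K * S / 100  (simplified USLE)
R * K = 1220 * 0.023 = 28.06
E = 28.06 * 21.8 / 100 = 6.12 t/ha

6.12


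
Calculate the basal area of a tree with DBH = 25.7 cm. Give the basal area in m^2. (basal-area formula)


Formula: BA = pi * (DBH/2)^2 / 10000  (cm^2 to m^2)
Radius = DBH/2 = 25.7/2 = 12.85 cm
BA = pi * 12.85^2 / 10000
   = 518.7476 cm^2 / 10000
   = 0.0519 m^2

0.0519


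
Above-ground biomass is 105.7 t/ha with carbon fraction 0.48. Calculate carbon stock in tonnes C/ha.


Formula: Carbon Stock = Biomass * Carbon Fraction
C = 105.7 t/ha * 0.48
C = 50.7 t C/ha

50.7


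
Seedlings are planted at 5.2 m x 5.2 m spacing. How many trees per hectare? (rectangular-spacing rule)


Formula: TPH = 10000 m^2/ha / (spacing_x * spacing_y)
Area per tree = 5.2 m * 5.2 m = 27.04 m^2
TPH = 10000 / 27.04 = 370 trees/ha

370


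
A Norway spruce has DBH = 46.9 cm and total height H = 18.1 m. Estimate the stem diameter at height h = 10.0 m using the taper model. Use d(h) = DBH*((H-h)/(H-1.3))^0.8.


Taper: d(h) = DBH * ((H - h) / (H - 1.3))^0.8
Numerator = H - h = 18.1 - 10.0 = 8.1 m
Denominator = H - 1.3 = 18.1 - 1.3 = 16.8 m
Ratio = 8.1 / 16.8 = 0.48214
d = 46.9 * 0.48214^0.8 = 26.2 cm

26.2


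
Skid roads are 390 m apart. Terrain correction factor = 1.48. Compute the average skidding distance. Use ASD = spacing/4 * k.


Formula: ASD = (spacing / 4) * correction
Uncorrected distance = spacing / 4 = 390 / 4 = 97.5 m
ASD = 97.5 * 1.48 = 144 m

144


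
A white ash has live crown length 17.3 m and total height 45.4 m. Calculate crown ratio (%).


Formula: Crown Ratio = (Crown Length / Total Height) * 100
CR = (17.3 m / 45.4 m) * 100
CR = 0.3811 * 100 = 38.1%

38.1


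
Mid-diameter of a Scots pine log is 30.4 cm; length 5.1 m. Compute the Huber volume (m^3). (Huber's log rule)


Huber: V = Am * L,  Am = pi*(Dm/200)^2
Am = pi*(30.4/200)^2 = 0.072583 m^2
V = 0.072583*5.1 = 0.3702 m^3

0.3702


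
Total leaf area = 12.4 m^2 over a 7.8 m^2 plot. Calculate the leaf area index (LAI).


Formula: LAI = total leaf area / ground area  (dimensionless)
LAI = 12.4 m^2 / 7.8 m^2
LAI = 1.59

1.59


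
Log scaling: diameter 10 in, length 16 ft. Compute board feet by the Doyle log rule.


Doyle: BF = (D - 4)^2 * L / 16
Adjusted diameter = 10 - 4 = 6 in
(D-4)^2 = 6^2 = 36
BF = 36 * 16 / 16 = 36 BF

36


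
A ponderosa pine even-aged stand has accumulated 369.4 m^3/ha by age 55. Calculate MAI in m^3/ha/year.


Formula: MAI = Total Volume / Stand Age
MAI = 369.4 m^3/ha / 55 years
MAI = 6.72 m^3/ha/year

6.72


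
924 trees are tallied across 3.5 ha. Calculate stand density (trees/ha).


Formula: Stand Density = N_trees / Area_ha
Density = 924 trees / 3.5 ha
Density = 264 trees/ha

264


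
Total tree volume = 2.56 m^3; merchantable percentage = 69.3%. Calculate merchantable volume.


Formula: MV = V_total * (merchantable_pct / 100)
Merchantable fraction = 69.3% / 100 = 0.693
MV = 2.56 m^3 * 0.693 = 1.774 m^3

1.774


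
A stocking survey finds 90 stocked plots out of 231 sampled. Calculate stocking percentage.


Formula: Stocking % = stocked plots / total plots * 100
Stocking = 90 / 231 * 100
Stocking = 0.3896 * 100 = 39.0%

39.0


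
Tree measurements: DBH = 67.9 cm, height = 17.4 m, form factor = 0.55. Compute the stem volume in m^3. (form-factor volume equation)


Formula: V = pi * (DBH/200)^2 * H * ff
Radius = DBH/200 = 67.9/200 = 0.3395 m
Radius^2 = 0.3395^2 = 0.11526025 m^2
V = pi * 0.11526025 * 17.4 * 0.55
V = 3.465 m^3

3.465


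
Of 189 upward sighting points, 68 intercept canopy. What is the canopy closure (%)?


Formula: Canopy closure = covered points / total points * 100
Closure = 68 / 189 * 100
Closure = 0.3598 * 100 = 36.0%

36.0


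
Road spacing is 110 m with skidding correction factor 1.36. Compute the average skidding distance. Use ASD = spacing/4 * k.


Formula: ASD = (spacing / 4) * correction
Uncorrected distance = spacing / 4 = 110 / 4 = 27.5 m
ASD = 27.5 * 1.36 = 37 m

37


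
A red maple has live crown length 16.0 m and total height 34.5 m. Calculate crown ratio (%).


Formula: Crown Ratio = (Crown Length / Total Height) * 100
CR = (16.0 m / 34.5 m) * 100
CR = 0.4638 * 100 = 46.4%

46.4


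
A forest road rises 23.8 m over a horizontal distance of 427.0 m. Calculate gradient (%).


Formula: Gradient = rise / run * 100
Gradient = 23.8 / 427.0 * 100 = 5.6%

5.6


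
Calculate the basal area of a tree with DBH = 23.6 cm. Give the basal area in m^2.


Formula: BA = pi * (DBH/2)^2 / 10000  (cm^2 to m^2)
Radius = DBH/2 = 23.6/2 = 11.8 cm
BA = pi * 11.8^2 / 10000
   = 437.4354 cm^2 / 10000
   = 0.0437 m^2

0.0437


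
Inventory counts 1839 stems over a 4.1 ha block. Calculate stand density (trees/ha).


Formula: Stand Density = N_trees / Area_ha
Density = 1839 trees / 4.1 ha
Density = 449 trees/ha

449


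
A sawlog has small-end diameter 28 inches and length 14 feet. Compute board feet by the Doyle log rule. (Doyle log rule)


Doyle: BF = (D - 4)^2 * L / 16
Adjusted diameter = 28 - 4 = 24 in
(D-4)^2 = 24^2 = 576
BF = 576 * 14 / 16 = 504 BF

504


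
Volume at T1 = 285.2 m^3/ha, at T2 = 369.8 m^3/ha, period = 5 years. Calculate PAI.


Formula: PAI = (V_T2 - V_T1) / (T2 - T1)
Volume increment = 369.8 - 285.2 = 84.6 m^3/ha
PAI = 84.6 / 5 = 16.92 m^3/ha/year

16.92


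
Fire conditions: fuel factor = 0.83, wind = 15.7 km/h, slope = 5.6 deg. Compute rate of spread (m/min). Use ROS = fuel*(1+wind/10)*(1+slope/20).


Formula: ROS = fuel * (1 + wind/10) * (1 + slope/20)
Wind factor = 1 + 15.7/10 = 2.57
Slope factor = 1 + 5.6/20 = 1.28
ROS = 0.83 * 2.57 * 1.28 = 2.73 m/min

2.73


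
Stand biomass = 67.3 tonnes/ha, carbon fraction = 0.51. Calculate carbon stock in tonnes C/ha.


Formula: Carbon Stock = Biomass * Carbon Fraction
C = 67.3 t/ha * 0.51
C = 34.3 t C/ha

34.3


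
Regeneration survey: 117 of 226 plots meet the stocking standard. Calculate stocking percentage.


Formula: Stocking % = stocked plots / total plots * 100
Stocking = 117 / 226 * 100
Stocking = 0.5177 * 100 = 51.8%

51.8


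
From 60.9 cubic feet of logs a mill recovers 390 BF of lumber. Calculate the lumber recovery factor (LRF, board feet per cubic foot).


Formula: LRF = Lumber Output (BF) / Log Input (ft^3)
LRF = 390 BF / 60.9 ft^3
LRF = 6.4 BF/ft^3

6.4


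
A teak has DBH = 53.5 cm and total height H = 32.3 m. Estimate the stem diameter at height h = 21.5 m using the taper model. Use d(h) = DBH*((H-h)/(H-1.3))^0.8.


Taper: d(h) = DBH * ((H - h) / (H - 1.3))^0.8
Numerator = H - h = 32.3 - 21.5 = 10.8 m
Denominator = H - 1.3 = 32.3 - 1.3 = 31.0 m
Ratio = 10.8 / 31.0 = 0.34839
d = 53.5 * 0.34839^0.8 = 23.0 cm

23.0


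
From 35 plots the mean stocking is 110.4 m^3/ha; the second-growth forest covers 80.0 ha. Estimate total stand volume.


Formula: Total Volume = Mean Volume per ha * Total Area
Total Volume = 110.4 m^3/ha * 80.0 ha
Total Volume = 8832 m^3

8832


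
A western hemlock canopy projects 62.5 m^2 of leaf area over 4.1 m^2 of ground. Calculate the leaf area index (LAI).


Formula: LAI = total leaf area / ground area  (dimensionless)
LAI = 62.5 m^2 / 4.1 m^2
LAI = 15.24

15.24


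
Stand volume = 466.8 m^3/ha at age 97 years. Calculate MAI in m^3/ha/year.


Formula: MAI = Total Volume / Stand Age
MAI = 466.8 m^3/ha / 97 years
MAI = 4.81 m^3/ha/year

4.81


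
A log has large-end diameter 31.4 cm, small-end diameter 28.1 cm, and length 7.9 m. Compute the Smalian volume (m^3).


Smalian: V = (A1 + A2)/2 * L,  A = pi*(D/200)^2
A1 = pi*(31.4/200)^2 = 0.077437 m^2
A2 = pi*(28.1/200)^2 = 0.062016 m^2
V = (0.077437+0.062016)/2*7.9 = 0.5508 m^3

0.5508


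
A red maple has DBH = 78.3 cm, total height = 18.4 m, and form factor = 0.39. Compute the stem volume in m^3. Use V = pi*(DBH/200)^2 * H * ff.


Formula: V = pi * (DBH/200)^2 * H * ff
Radius = DBH/200 = 78.3/200 = 0.3915 m
Radius^2 = 0.3915^2 = 0.15327225 m^2
V = pi * 0.15327225 * 18.4 * 0.39
V = 3.455 m^3

3.455


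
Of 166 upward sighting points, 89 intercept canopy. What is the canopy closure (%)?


Formula: Canopy closure = covered points / total points * 100
Closure = 89 / 166 * 100
Closure = 0.5361 * 100 = 53.6%

53.6


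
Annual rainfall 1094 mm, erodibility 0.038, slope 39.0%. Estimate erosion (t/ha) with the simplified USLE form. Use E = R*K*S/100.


Formula: E = R * K * S / 100  (simplified USLE)
R * K = 1094 * 0.038 = 41.572
E = 41.572 * 39.0 / 100 = 16.21 t/ha

16.21


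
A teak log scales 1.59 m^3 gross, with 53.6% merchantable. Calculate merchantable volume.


Formula: MV = V_total * (merchantable_pct / 100)
Merchantable fraction = 53.6% / 100 = 0.536
MV = 1.59 m^3 * 0.536 = 0.852 m^3

0.852


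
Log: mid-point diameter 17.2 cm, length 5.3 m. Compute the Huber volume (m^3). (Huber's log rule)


Huber: V = Am * L,  Am = pi*(Dm/200)^2
Am = pi*(17.2/200)^2 = 0.023235 m^2
V = 0.023235*5.3 = 0.1231 m^3

0.1231


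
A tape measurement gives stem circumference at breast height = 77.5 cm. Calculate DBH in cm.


Formula: DBH = C / pi
DBH = 77.5 / pi
pi = 3.14159...
DBH = 24.7 cm

24.7


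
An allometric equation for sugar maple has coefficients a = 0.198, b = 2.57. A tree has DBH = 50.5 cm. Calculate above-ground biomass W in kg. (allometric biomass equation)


Formula: W = a * DBH^b  (allometric power law)
DBH^b = 50.5^2.57 = 23848.3777
W = 0.198 * 23848.3777 = 4722.0 kg

4722.0


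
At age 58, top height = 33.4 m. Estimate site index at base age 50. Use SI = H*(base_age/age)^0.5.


Formula: SI = H_dom * (base_age / age)^0.5
Age ratio = 50 / 58 = 0.86207
sqrt(age_ratio) = 0.92848
SI = 33.4 * 0.92848 = 31.0 m

31.0


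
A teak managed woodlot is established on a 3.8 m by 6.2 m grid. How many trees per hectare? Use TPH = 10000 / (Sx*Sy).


Formula: TPH = 10000 m^2/ha / (spacing_x * spacing_y)
Area per tree = 3.8 m * 6.2 m = 23.56 m^2
TPH = 10000 / 23.56 = 424 trees/ha

424


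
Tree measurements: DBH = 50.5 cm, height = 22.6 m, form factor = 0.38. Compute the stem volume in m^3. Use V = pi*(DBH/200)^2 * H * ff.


Formula: V = pi * (DBH/200)^2 * H * ff
Radius = DBH/200 = 50.5/200 = 0.2525 m
Radius^2 = 0.2525^2 = 0.06375625 m^2
V = pi * 0.06375625 * 22.6 * 0.38
V = 1.72 m^3

1.72


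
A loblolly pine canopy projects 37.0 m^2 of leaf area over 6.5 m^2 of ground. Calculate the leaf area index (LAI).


Formula: LAI = total leaf area / ground area  (dimensionless)
LAI = 37.0 m^2 / 6.5 m^2
LAI = 5.69

5.69


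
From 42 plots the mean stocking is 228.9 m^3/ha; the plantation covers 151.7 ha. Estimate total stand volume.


Formula: Total Volume = Mean Volume per ha * Total Area
Total Volume = 228.9 m^3/ha * 151.7 ha
Total Volume = 34724 m^3

34724


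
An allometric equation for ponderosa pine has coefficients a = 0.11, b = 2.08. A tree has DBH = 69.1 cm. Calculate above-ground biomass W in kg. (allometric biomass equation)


Formula: W = a * DBH^b  (allometric power law)
DBH^b = 69.1^2.08 = 6700.61
W = 0.11 * 6700.61 = 737.1 kg

737.1


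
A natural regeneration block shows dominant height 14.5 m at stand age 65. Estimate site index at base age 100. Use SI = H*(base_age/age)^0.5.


Formula: SI = H_dom * (base_age / age)^0.5
Age ratio = 100 / 65 = 1.53846
sqrt(age_ratio) = 1.24035
SI = 14.5 * 1.24035 = 18.0 m

18.0


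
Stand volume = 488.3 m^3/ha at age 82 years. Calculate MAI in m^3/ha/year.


Formula: MAI = Total Volume / Stand Age
MAI = 488.3 m^3/ha / 82 years
MAI = 5.95 m^3/ha/year

5.95


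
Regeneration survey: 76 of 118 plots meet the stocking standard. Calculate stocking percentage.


Formula: Stocking % = stocked plots / total plots * 100
Stocking = 76 / 118 * 100
Stocking = 0.6441 * 100 = 64.4%

64.4


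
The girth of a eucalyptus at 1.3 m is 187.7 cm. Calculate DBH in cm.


Formula: DBH = C / pi
DBH = 187.7 / pi
pi = 3.14159...
DBH = 59.7 cm

59.7


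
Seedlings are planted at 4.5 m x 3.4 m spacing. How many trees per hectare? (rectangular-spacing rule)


Formula: TPH = 10000 m^2/ha / (spacing_x * spacing_y)
Area per tree = 4.5 m * 3.4 m = 15.3 m^2
TPH = 10000 / 15.3 = 654 trees/ha

654


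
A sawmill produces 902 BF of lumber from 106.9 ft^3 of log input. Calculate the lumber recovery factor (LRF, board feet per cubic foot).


Formula: LRF = Lumber Output (BF) / Log Input (ft^3)
LRF = 902 BF / 106.9 ft^3
LRF = 8.44 BF/ft^3

8.44


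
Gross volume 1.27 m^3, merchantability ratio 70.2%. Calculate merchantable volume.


Formula: MV = V_total * (merchantable_pct / 100)
Merchantable fraction = 70.2% / 100 = 0.702
MV = 1.27 m^3 * 0.702 = 0.892 m^3

0.892


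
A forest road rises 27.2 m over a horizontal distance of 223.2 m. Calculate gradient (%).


Formula: Gradient = rise / run * 100
Gradient = 27.2 / 223.2 * 100 = 12.2%

12.2


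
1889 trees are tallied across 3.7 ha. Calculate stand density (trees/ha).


Formula: Stand Density = N_trees / Area_ha
Density = 1889 trees / 3.7 ha
Density = 511 trees/ha

511


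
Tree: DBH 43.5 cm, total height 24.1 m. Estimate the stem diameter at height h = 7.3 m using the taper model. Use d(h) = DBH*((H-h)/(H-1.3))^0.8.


Taper: d(h) = DBH * ((H - h) / (H - 1.3))^0.8
Numerator = H - h = 24.1 - 7.3 = 16.8 m
Denominator = H - 1.3 = 24.1 - 1.3 = 22.8 m
Ratio = 16.8 / 22.8 = 0.73684
d = 43.5 * 0.73684^0.8 = 34.1 cm

34.1


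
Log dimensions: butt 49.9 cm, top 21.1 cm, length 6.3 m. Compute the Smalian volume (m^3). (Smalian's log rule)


Smalian: V = (A1 + A2)/2 * L,  A = pi*(D/200)^2
A1 = pi*(49.9/200)^2 = 0.195565 m^2
A2 = pi*(21.1/200)^2 = 0.034967 m^2
V = (0.195565+0.034967)/2*6.3 = 0.7262 m^3

0.7262


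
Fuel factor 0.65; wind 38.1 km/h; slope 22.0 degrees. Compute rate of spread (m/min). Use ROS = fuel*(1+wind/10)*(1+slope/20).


Formula: ROS = fuel * (1 + wind/10) * (1 + slope/20)
Wind factor = 1 + 38.1/10 = 4.81
Slope factor = 1 + 22.0/20 = 2.1
ROS = 0.65 * 4.81 * 2.1 = 6.57 m/min

6.57


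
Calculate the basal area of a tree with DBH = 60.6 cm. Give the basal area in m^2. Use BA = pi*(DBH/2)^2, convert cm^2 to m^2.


Formula: BA = pi * (DBH/2)^2 / 10000  (cm^2 to m^2)
Radius = DBH/2 = 60.6/2 = 30.3 cm
BA = pi * 30.3^2 / 10000
   = 2884.2648 cm^2 / 10000
   = 0.2884 m^2

0.2884


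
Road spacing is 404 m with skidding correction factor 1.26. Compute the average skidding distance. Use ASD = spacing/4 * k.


Formula: ASD = (spacing / 4) * correction
Uncorrected distance = spacing / 4 = 404 / 4 = 101 m
ASD = 101 * 1.26 = 127 m

127


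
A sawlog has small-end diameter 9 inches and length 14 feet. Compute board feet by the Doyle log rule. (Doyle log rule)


Doyle: BF = (D - 4)^2 * L / 16
Adjusted diameter = 9 - 4 = 5 in
(D-4)^2 = 5^2 = 25
BF = 25 * 14 / 16 = 22 BF

22


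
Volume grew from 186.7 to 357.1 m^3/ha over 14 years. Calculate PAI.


Formula: PAI = (V_T2 - V_T1) / (T2 - T1)
Volume increment = 357.1 - 186.7 = 170.4 m^3/ha
PAI = 170.4 / 14 = 12.17 m^3/ha/year

12.17


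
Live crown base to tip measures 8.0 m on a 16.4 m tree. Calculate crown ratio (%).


Formula: Crown Ratio = (Crown Length / Total Height) * 100
CR = (8.0 m / 16.4 m) * 100
CR = 0.4878 * 100 = 48.8%

48.8


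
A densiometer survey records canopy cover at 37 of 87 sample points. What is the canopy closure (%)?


Formula: Canopy closure = covered points / total points * 100
Closure = 37 / 87 * 100
Closure = 0.4253 * 100 = 42.5%

42.5


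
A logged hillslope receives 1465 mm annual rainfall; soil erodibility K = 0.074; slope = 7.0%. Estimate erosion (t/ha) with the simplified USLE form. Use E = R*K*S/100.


Formula: E = R * K * S / 100  (simplified USLE)
R * K = 1465 * 0.074 = 108.41
E = 108.41 * 7.0 / 100 = 7.59 t/ha

7.59


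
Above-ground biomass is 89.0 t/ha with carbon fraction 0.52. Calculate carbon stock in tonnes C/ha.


Formula: Carbon Stock = Biomass * Carbon Fraction
C = 89.0 t/ha * 0.52
C = 46.3 t C/ha

46.3


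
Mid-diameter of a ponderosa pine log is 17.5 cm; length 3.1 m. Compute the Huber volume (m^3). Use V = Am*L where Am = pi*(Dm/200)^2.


Huber: V = Am * L,  Am = pi*(Dm/200)^2
Am = pi*(17.5/200)^2 = 0.024053 m^2
V = 0.024053*3.1 = 0.0746 m^3

0.0746


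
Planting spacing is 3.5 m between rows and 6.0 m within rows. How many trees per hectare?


Formula: TPH = 10000 m^2/ha / (spacing_x * spacing_y)
Area per tree = 3.5 m * 6.0 m = 21.0 m^2
TPH = 10000 / 21.0 = 476 trees/ha

476


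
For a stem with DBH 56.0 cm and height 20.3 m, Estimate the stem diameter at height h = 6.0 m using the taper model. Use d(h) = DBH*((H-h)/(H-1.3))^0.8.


Taper: d(h) = DBH * ((H - h) / (H - 1.3))^0.8
Numerator = H - h = 20.3 - 6.0 = 14.3 m
Denominator = H - 1.3 = 20.3 - 1.3 = 19.0 m
Ratio = 14.3 / 19.0 = 0.75263
d = 56.0 * 0.75263^0.8 = 44.6 cm

44.6


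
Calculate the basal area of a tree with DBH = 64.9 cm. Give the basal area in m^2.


Formula: BA = pi * (DBH/2)^2 / 10000  (cm^2 to m^2)
Radius = DBH/2 = 64.9/2 = 32.45 cm
BA = pi * 32.45^2 / 10000
   = 3308.1049 cm^2 / 10000
   = 0.3308 m^2

0.3308


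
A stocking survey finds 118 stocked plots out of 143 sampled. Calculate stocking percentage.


Formula: Stocking % = stocked plots / total plots * 100
Stocking = 118 / 143 * 100
Stocking = 0.8252 * 100 = 82.5%

82.5


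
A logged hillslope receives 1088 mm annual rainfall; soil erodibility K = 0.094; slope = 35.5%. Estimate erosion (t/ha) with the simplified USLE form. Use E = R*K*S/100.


Formula: E = R * K * S / 100  (simplified USLE)
R * K = 1088 * 0.094 = 102.272
E = 102.272 * 35.5 / 100 = 36.31 t/ha

36.31
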